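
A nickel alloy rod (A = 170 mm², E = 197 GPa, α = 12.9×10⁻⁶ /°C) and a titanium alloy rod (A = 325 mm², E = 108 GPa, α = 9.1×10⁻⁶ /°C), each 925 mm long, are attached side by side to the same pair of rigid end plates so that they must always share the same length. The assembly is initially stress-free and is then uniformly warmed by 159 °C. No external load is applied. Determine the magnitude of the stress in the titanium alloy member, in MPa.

σ ≈ 31.9 MPa (tensile)

The nickel alloy has the larger α, so on heating it would change length more than the titanium alloy if both were free. The rigid plates force a common final length, so the nickel alloy is put into compression and the titanium alloy into tension, with equal and opposite forces P (no external load).
Setting the final lengths equal and cancelling L: (α₁ − α₂)ΔT = P/(A₁E₁) + P/(A₂E₂).
|α₁ − α₂|·ΔT = 3.8×10⁻⁶ × 159 = 0.0006042.
1/(A₁E₁) + 1/(A₂E₂) = 1/(170×197×10³) + 1/(325×108×10³) = 5.835×10⁻⁸ N⁻¹.
So P = 0.0006042 / 5.835×10⁻⁸ = 10.35 kN.
σ_{titanium alloy} = P/A₂ = 10350/325 = 31.86 MPa, tensile.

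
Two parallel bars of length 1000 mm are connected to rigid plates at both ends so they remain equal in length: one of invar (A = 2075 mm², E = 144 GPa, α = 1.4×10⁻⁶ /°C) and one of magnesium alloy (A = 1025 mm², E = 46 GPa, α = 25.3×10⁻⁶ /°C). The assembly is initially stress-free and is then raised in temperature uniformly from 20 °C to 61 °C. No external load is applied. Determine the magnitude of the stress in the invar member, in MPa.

Equilibrium of a rigid end plate with no external load gives equal and opposite internal forces ±P in the two members. Since α_{magnesium alloy} > α_{invar}, heating drives the magnesium alloy into compression and the invar into tension.
Setting the final lengths equal and cancelling L: (α₁ − α₂)ΔT = P/(A₁E₁) + P/(A₂E₂).
|α₁ − α₂|·ΔT = 23.9×10⁻⁶ × 41 = 0.0009799.
1/(A₁E₁) + 1/(A₂E₂) = 1/(2075×144×10³) + 1/(1025×46×10³) = 2.456×10⁻⁸ N⁻¹.
P = 0.0009799 / 2.456×10⁻⁸ = 39910 N = 39.91 kN.
σ_{invar} = P/A₁ = 39910/2075 = 19.23 MPa, tensile.

σ ≈ 19.2 MPa (tensile)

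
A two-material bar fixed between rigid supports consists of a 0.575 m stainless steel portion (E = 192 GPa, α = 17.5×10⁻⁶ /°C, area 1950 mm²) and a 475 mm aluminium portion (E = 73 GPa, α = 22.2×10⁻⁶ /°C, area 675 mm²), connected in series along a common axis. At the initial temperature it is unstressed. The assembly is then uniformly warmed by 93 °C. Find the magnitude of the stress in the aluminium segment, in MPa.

With the walls removed the bar would change length by δ_free = Σ αᵢΔT Lᵢ = 17.5×10⁻⁶×93×575 + 22.2×10⁻⁶×93×475 = 1.916 mm.
The rigid supports impose zero overall length change; the single axial force P common to all segments must satisfy P Σ Lᵢ/(AᵢEᵢ) = δ_free.
The series flexibility is Σ Lᵢ/(AᵢEᵢ) = 575/(1950×192×10³) + 475/(675×73×10³) = 1.118×10⁻⁵ mm/N.
Hence P = δ_free / Σ(L/AE) = 1.916/1.118×10⁻⁵ = 171.5 kN (compressive).
σ_{aluminium} = P / A = 171500 / 675 = 254.1 MPa.

σ ≈ 254 MPa (compressive)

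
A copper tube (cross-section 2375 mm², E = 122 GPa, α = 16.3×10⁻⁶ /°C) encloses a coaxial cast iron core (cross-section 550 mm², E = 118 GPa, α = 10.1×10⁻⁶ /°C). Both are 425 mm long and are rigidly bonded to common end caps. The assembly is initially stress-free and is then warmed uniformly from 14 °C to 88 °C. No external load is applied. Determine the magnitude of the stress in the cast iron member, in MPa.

σ ≈ 44.2 MPa (tensile)

The copper has the larger α, so on heating it would change length more than the cast iron if both were free. The rigid plates force a common final length, so the copper is put into compression and the cast iron into tension, with equal and opposite forces P (no external load).
Setting the final lengths equal and cancelling L: (α₁ − α₂)ΔT = P/(A₁E₁) + P/(A₂E₂).
|α₁ − α₂|·ΔT = 6.2×10⁻⁶ × 74 = 0.0004588.
1/(A₁E₁) + 1/(A₂E₂) = 1/(2375×122×10³) + 1/(550×118×10³) = 1.886×10⁻⁸ N⁻¹.
P = 0.0004588 / 1.886×10⁻⁸ = 24330 N = 24.33 kN.
σ_{cast iron} = P/A₂ = 24330/550 = 44.23 MPa, tensile.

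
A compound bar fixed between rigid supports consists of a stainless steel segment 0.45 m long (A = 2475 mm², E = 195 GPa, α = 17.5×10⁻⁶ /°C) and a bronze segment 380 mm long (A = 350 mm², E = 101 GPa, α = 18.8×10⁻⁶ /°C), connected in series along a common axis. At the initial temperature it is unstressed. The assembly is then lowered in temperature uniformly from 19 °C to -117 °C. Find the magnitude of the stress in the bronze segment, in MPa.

If the supports were absent, the total length change would be Σ αᵢΔT Lᵢ = 17.5×10⁻⁶×136×450 + 18.8×10⁻⁶×136×380 = 2.043 mm.
The walls prevent any net length change, so an axial force P (same in every segment) develops. Compatibility: P · Σ Lᵢ/(AᵢEᵢ) = δ_free.
Σ Lᵢ/(AᵢEᵢ) = 450/(2475×195×10³) + 380/(350×101×10³) = 1.168×10⁻⁵ mm/N.
P = 2.043 / 1.168×10⁻⁵ = 174800 N = 174.8 kN, tensile.
σ_{bronze} = P / A = 174800 / 350 = 499.6 MPa.

σ ≈ 500 MPa (tensile)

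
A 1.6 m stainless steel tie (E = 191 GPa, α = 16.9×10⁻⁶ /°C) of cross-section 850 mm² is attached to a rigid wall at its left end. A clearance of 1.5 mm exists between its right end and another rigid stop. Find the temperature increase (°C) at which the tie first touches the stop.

The gap closes when αΔT L = 1.5 mm, since the tie is still unstressed at that instant.
ΔT = 1.5 / (16.9×10⁻⁶ × 1600) = 55.47 °C.

ΔT ≈ 55.5 °C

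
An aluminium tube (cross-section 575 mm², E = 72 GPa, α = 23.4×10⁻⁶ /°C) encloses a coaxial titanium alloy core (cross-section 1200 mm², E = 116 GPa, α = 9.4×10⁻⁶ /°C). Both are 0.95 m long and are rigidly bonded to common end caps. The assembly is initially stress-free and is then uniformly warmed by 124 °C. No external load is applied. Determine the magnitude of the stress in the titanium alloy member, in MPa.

σ ≈ 46.2 MPa (tensile)

Both members must finish at the same length. With the larger α, the aluminium tends to over-expand; the plates restrain it, putting the aluminium in compression and the titanium alloy in tension. With no external load the two internal forces are equal and opposite, magnitude P.
Setting the final lengths equal and cancelling L: (α₁ − α₂)ΔT = P/(A₁E₁) + P/(A₂E₂).
|α₁ − α₂|·ΔT = 14×10⁻⁶ × 124 = 0.001736.
1/(A₁E₁) + 1/(A₂E₂) = 1/(575×72×10³) + 1/(1200×116×10³) = 3.134×10⁻⁸ N⁻¹.
So P = 0.001736 / 3.134×10⁻⁸ = 55.4 kN.
σ_{titanium alloy} = P/A₂ = 55400/1200 = 46.16 MPa, tensile.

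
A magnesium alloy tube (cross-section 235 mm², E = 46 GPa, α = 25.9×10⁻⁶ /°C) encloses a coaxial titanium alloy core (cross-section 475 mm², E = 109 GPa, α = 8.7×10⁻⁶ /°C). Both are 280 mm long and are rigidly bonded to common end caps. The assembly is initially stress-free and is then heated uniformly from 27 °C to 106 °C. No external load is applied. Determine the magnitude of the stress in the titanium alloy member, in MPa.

σ ≈ 25.6 MPa (tensile)

Both members must finish at the same length. With the larger α, the magnesium alloy tends to over-expand; the plates restrain it, putting the magnesium alloy in compression and the titanium alloy in tension. With no external load the two internal forces are equal and opposite, magnitude P.
Compatibility of the two members (thermal + elastic change equal): (α₁ − α₂)ΔT = P·[1/(A₁E₁) + 1/(A₂E₂)].
|α₁ − α₂|·ΔT = 17.2×10⁻⁶ × 79 = 0.001359.
1/(A₁E₁) + 1/(A₂E₂) = 1/(235×46×10³) + 1/(475×109×10³) = 1.118×10⁻⁷ N⁻¹.
P = 0.001359 / 1.118×10⁻⁷ = 12150 N = 12.15 kN.
σ_{titanium alloy} = P/A₂ = 12150/475 = 25.58 MPa, tensile.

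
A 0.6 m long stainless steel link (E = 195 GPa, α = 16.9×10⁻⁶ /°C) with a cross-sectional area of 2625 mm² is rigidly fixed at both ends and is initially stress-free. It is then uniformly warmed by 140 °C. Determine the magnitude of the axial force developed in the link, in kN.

P ≈ 1210 kN (compressive)

The ends cannot move, so σ = EαΔT = 195×10³ × 16.9×10⁻⁶ × 140 = 461.4 MPa.
Axial force P = σA = 461.4 × 2625 = 1.211×10⁶ N = 1211 kN, compressive.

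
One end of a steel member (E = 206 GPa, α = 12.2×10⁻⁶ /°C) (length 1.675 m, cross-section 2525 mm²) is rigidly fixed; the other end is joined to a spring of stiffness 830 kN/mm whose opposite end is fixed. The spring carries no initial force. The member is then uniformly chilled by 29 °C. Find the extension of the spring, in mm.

δ ≈ 0.161 mm

The unrestrained thermal change is αΔT L = 12.2×10⁻⁶ × 29 × 1675 = 0.5926 mm.
Let P be the tensile force in the spring. The member extends elastically by PL/(AE) and the spring stretches by P/k; together these equal δ_free.
So P = δ_free / [L/(AE) + 1/k] = 0.5926 / [ 1675/(2525×206×10³) + 1/(830×10³) ].
P = 0.5926 / 4.425×10⁻⁶ = 133900 N.
Spring extension = P/k = 133900/(830×10³) = 0.1614 mm.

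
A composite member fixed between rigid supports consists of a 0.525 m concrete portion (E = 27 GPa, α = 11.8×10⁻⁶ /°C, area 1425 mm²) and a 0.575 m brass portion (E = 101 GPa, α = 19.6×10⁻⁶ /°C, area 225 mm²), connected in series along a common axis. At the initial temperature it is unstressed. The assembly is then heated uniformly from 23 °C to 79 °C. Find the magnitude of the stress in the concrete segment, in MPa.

σ ≈ 17.6 MPa (compressive)

If the supports were absent, the total length change would be Σ αᵢΔT Lᵢ = 11.8×10⁻⁶×56×525 + 19.6×10⁻⁶×56×575 = 0.978 mm.
Since the ends are fixed, an axial force P builds up, equal in every segment, with P · Σ Lᵢ/(AᵢEᵢ) = δ_free.
The series flexibility is Σ Lᵢ/(AᵢEᵢ) = 525/(1425×27×10³) + 575/(225×101×10³) = 3.895×10⁻⁵ mm/N.
P = 0.978 / 3.895×10⁻⁵ = 25110 N = 25.11 kN, compressive.
σ_{concrete} = P / A = 25110 / 1425 = 17.62 MPa.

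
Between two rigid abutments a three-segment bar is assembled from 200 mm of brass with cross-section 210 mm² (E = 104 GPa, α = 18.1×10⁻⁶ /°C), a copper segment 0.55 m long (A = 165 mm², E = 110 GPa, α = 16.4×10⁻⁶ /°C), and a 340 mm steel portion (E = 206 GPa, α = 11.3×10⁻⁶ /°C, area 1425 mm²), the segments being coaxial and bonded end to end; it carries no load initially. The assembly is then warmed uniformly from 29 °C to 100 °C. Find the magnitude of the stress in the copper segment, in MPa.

With the walls removed the bar would change length by δ_free = Σ αᵢΔT Lᵢ = 18.1×10⁻⁶×71×200 + 16.4×10⁻⁶×71×550 + 11.3×10⁻⁶×71×340 = 1.17 mm.
The walls prevent any net length change, so an axial force P (same in every segment) develops. Compatibility: P · Σ Lᵢ/(AᵢEᵢ) = δ_free.
Σ Lᵢ/(AᵢEᵢ) = 200/(210×104×10³) + 550/(165×110×10³) + 340/(1425×206×10³) = 4.062×10⁻⁵ mm/N.
Hence P = δ_free / Σ(L/AE) = 1.17/4.062×10⁻⁵ = 28.81 kN (compressive).
σ_{copper} = P / A = 28810 / 165 = 174.6 MPa.

σ ≈ 175 MPa (compressive)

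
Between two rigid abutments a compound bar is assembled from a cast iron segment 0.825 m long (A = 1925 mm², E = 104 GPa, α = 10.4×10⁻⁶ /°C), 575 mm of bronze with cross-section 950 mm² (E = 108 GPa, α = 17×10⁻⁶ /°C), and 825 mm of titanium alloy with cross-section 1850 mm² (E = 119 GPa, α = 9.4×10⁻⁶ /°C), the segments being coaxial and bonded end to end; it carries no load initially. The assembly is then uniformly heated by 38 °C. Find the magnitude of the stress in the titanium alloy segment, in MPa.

If the supports were absent, the total length change would be Σ αᵢΔT Lᵢ = 10.4×10⁻⁶×38×825 + 17×10⁻⁶×38×575 + 9.4×10⁻⁶×38×825 = 0.9922 mm.
The rigid supports impose zero overall length change; the single axial force P common to all segments must satisfy P Σ Lᵢ/(AᵢEᵢ) = δ_free.
Σ Lᵢ/(AᵢEᵢ) = 825/(1925×104×10³) + 575/(950×108×10³) + 825/(1850×119×10³) = 1.347×10⁻⁵ mm/N.
P = 0.9922 / 1.347×10⁻⁵ = 73640 N = 73.64 kN, compressive.
σ_{titanium alloy} = P / A = 73640 / 1850 = 39.81 MPa.

σ ≈ 39.8 MPa (compressive)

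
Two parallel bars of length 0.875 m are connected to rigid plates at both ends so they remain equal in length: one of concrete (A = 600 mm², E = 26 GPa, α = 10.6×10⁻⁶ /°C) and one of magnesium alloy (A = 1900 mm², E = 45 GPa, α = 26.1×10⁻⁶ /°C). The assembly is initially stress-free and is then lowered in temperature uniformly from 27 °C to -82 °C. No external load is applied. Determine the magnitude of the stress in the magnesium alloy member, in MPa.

Equilibrium of a rigid end plate with no external load gives equal and opposite internal forces ±P in the two members. Since α_{magnesium alloy} > α_{concrete}, cooling drives the magnesium alloy into tension and the concrete into compression.
Equating the net (thermal + elastic) strains gives |α₁ − α₂|·ΔT = P·[1/(A₁E₁) + 1/(A₂E₂)].
|α₁ − α₂|·ΔT = 15.5×10⁻⁶ × 109 = 0.00169.
1/(A₁E₁) + 1/(A₂E₂) = 1/(600×26×10³) + 1/(1900×45×10³) = 7.58×10⁻⁸ N⁻¹.
So P = 0.00169 / 7.58×10⁻⁸ = 22.29 kN.
σ_{magnesium alloy} = P/A₂ = 22290/1900 = 11.73 MPa, tensile.

σ ≈ 11.7 MPa (tensile)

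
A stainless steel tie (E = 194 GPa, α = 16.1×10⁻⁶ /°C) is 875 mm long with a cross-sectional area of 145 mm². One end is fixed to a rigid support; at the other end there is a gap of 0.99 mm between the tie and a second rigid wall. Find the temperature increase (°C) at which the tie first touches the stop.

Contact occurs when the free expansion equals the gap: αΔT L = 0.99 mm.
ΔT = 0.99 / (16.1×10⁻⁶ × 875) = 70.28 °C.

ΔT ≈ 70.3 °C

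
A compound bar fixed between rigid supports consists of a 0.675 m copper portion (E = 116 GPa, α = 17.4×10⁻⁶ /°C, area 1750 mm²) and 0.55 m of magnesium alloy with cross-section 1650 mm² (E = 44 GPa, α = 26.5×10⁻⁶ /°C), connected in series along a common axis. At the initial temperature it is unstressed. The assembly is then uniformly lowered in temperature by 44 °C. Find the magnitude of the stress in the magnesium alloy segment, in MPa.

σ ≈ 64.4 MPa (tensile)

Free thermal contraction of the whole bar: Σ αᵢΔT Lᵢ = 17.4×10⁻⁶×44×675 + 26.5×10⁻⁶×44×550 = 1.158 mm.
The rigid supports impose zero overall length change; the single axial force P common to all segments must satisfy P Σ Lᵢ/(AᵢEᵢ) = δ_free.
Σ Lᵢ/(AᵢEᵢ) = 675/(1750×116×10³) + 550/(1650×44×10³) = 1.09×10⁻⁵ mm/N.
So P = 1.158 / 1.09×10⁻⁵ = 106.2 kN, tensile.
σ_{magnesium alloy} = P / A = 106200 / 1650 = 64.39 MPa.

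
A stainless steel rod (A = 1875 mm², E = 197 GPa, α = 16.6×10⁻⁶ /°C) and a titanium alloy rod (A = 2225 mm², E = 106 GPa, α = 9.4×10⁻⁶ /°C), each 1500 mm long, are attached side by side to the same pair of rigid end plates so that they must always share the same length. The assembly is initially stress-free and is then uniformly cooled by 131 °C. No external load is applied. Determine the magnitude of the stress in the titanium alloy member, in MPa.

Both members must finish at the same length. With the larger α, the stainless steel tends to over-contract; the plates restrain it, putting the stainless steel in tension and the titanium alloy in compression. With no external load the two internal forces are equal and opposite, magnitude P.
Setting the final lengths equal and cancelling L: (α₁ − α₂)ΔT = P/(A₁E₁) + P/(A₂E₂).
|α₁ − α₂|·ΔT = 7.2×10⁻⁶ × 131 = 0.0009432.
1/(A₁E₁) + 1/(A₂E₂) = 1/(1875×197×10³) + 1/(2225×106×10³) = 6.947×10⁻⁹ N⁻¹.
P = 0.0009432 / 6.947×10⁻⁹ = 135800 N = 135.8 kN.
σ_{titanium alloy} = P/A₂ = 135800/2225 = 61.02 MPa, compressive.

σ ≈ 61 MPa (compressive)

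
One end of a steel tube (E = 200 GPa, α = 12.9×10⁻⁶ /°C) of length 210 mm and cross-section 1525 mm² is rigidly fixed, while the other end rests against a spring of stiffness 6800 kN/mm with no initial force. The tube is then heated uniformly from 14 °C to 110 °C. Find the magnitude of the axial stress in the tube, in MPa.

σ ≈ 204 MPa (compressive)

If the spring were absent the tube would lengthen by αΔT L = 12.9×10⁻⁶ × 96 × 210 = 0.2601 mm.
With a force P in the spring, the elastic change of the tube is PL/(AE) and that of the spring is P/k; compatibility requires their sum to equal δ_free.
P [ L/(AE) + 1/k ] = δ_free → P [ 210/(1525×200×10³) + 1/(6800×10³) ] = 0.2601.
P = 0.2601 / 8.356×10⁻⁷ = 311200 N.
σ = P/A = 311200/1525 = 204.1 MPa.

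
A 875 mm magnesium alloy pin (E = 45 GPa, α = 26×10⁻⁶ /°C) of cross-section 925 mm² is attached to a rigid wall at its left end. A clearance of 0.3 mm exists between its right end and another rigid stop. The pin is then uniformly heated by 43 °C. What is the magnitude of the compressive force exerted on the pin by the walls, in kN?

Unrestrained expansion: δ_free = αΔT L = 26×10⁻⁶ × 43 × 875 = 0.9782 mm.
This exceeds the 0.3 mm gap, so the wall pushes back. The portion of expansion that must be recovered elastically is δ_free − gap = 0.9782 − 0.3 = 0.6782 mm.
So σ = E(δ_free − g)/L = 45×10³ × 0.6782/875 = 34.88 MPa.
P = σA = 34.88 × 925 = 32.27 kN.

P ≈ 32.3 kN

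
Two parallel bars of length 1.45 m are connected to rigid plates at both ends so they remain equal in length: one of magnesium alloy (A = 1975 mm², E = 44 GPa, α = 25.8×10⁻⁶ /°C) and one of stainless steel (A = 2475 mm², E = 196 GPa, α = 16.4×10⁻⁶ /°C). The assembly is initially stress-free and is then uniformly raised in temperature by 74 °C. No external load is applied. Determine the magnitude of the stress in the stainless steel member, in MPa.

σ ≈ 20.7 MPa (tensile)

Equilibrium of a rigid end plate with no external load gives equal and opposite internal forces ±P in the two members. Since α_{magnesium alloy} > α_{stainless steel}, heating drives the magnesium alloy into compression and the stainless steel into tension.
Compatibility of the two members (thermal + elastic change equal): (α₁ − α₂)ΔT = P·[1/(A₁E₁) + 1/(A₂E₂)].
|α₁ − α₂|·ΔT = 9.4×10⁻⁶ × 74 = 0.0006956.
1/(A₁E₁) + 1/(A₂E₂) = 1/(1975×44×10³) + 1/(2475×196×10³) = 1.357×10⁻⁸ N⁻¹.
P = 0.0006956 / 1.357×10⁻⁸ = 51260 N = 51.26 kN.
σ_{stainless steel} = P/A₂ = 51260/2475 = 20.71 MPa, tensile.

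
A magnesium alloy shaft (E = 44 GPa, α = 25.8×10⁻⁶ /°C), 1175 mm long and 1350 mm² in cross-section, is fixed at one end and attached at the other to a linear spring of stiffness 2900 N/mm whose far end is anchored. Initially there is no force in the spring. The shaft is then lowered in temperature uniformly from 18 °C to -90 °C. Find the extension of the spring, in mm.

δ ≈ 3.1 mm

Free thermal contraction: δ_free = αΔT L = 25.8×10⁻⁶ × 108 × 1175 = 3.274 mm.
With a force P in the spring, the elastic change of the shaft is PL/(AE) and that of the spring is P/k; compatibility requires their sum to equal δ_free.
P [ L/(AE) + 1/k ] = δ_free → P [ 1175/(1350×44×10³) + 1/(2900) ] = 3.274.
P = 3.274 / 0.0003646 = 8980 N.
Spring extension = P/k = 8980/(2900) = 3.096 mm.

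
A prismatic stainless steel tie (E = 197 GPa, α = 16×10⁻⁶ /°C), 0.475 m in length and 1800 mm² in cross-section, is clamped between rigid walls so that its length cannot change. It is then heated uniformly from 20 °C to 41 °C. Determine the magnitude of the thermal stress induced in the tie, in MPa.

With length fixed, the mechanical strain must cancel the thermal strain αΔT = 16×10⁻⁶ × 21 = 336×10⁻⁶.
Hence σ = E·αΔT = 197×10³ × 336×10⁻⁶ = 66.19 MPa, compressive.

σ ≈ 66.2 MPa (compressive)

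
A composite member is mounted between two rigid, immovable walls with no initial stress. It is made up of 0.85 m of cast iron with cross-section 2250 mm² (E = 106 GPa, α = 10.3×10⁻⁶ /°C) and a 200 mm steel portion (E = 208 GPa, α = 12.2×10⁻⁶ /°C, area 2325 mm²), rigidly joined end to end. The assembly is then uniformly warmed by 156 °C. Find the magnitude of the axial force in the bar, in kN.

If the supports were absent, the total length change would be Σ αᵢΔT Lᵢ = 10.3×10⁻⁶×156×850 + 12.2×10⁻⁶×156×200 = 1.746 mm.
The walls prevent any net length change, so an axial force P (same in every segment) develops. Compatibility: P · Σ Lᵢ/(AᵢEᵢ) = δ_free.
Σ Lᵢ/(AᵢEᵢ) = 850/(2250×106×10³) + 200/(2325×208×10³) = 3.978×10⁻⁶ mm/N.
P = 1.746 / 3.978×10⁻⁶ = 439100 N = 439.1 kN, compressive.

P ≈ 439 kN (compressive)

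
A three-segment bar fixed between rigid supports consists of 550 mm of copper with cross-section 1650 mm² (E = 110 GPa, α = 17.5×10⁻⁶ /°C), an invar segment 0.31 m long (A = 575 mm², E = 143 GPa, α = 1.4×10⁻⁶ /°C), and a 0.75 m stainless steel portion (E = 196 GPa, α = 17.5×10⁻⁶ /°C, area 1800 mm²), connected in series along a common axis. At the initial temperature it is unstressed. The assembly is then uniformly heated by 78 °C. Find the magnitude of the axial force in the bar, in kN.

P ≈ 203 kN (compressive)

If the supports were absent, the total length change would be Σ αᵢΔT Lᵢ = 17.5×10⁻⁶×78×550 + 1.4×10⁻⁶×78×310 + 17.5×10⁻⁶×78×750 = 1.808 mm.
The rigid supports impose zero overall length change; the single axial force P common to all segments must satisfy P Σ Lᵢ/(AᵢEᵢ) = δ_free.
The series flexibility is Σ Lᵢ/(AᵢEᵢ) = 550/(1650×110×10³) + 310/(575×143×10³) + 750/(1800×196×10³) = 8.926×10⁻⁶ mm/N.
Hence P = δ_free / Σ(L/AE) = 1.808/8.926×10⁻⁶ = 202.6 kN (compressive).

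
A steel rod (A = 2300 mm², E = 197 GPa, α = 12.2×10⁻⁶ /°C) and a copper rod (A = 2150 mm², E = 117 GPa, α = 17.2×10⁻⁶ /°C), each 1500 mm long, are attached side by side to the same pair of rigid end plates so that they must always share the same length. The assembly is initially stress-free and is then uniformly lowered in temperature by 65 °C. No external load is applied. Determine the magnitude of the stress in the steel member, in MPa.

σ ≈ 22.9 MPa (compressive)

The copper has the larger α, so on cooling it would change length more than the steel if both were free. The rigid plates force a common final length, so the copper is put into tension and the steel into compression, with equal and opposite forces P (no external load).
Equating the net (thermal + elastic) strains gives |α₁ − α₂|·ΔT = P·[1/(A₁E₁) + 1/(A₂E₂)].
|α₁ − α₂|·ΔT = 5×10⁻⁶ × 65 = 0.000325.
1/(A₁E₁) + 1/(A₂E₂) = 1/(2300×197×10³) + 1/(2150×117×10³) = 6.182×10⁻⁹ N⁻¹.
P = 0.000325 / 6.182×10⁻⁹ = 52570 N = 52.57 kN.
σ_{steel} = P/A₁ = 52570/2300 = 22.86 MPa, compressive.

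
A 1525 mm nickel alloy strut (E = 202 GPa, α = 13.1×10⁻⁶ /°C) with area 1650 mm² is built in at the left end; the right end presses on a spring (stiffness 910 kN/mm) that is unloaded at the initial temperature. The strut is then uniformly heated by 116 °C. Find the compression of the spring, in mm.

The unrestrained thermal change is αΔT L = 13.1×10⁻⁶ × 116 × 1525 = 2.317 mm.
With a force P in the spring, the elastic change of the strut is PL/(AE) and that of the spring is P/k; compatibility requires their sum to equal δ_free.
P [ L/(AE) + 1/k ] = δ_free → P [ 1525/(1650×202×10³) + 1/(910×10³) ] = 2.317.
P = 2.317 / 5.674×10⁻⁶ = 408400 N.
Spring compression = P/k = 408400/(910×10³) = 0.4488 mm.

δ ≈ 0.449 mm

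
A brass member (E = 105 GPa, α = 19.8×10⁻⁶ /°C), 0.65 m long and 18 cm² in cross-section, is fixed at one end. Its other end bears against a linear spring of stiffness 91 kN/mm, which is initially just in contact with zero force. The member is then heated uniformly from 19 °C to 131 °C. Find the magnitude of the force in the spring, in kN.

Free thermal expansion: δ_free = αΔT L = 19.8×10⁻⁶ × 112 × 650 = 1.441 mm.
With a force P in the spring, the elastic change of the member is PL/(AE) and that of the spring is P/k; compatibility requires their sum to equal δ_free.
P [ L/(AE) + 1/k ] = δ_free → P [ 650/(1800×105×10³) + 1/(91×10³) ] = 1.441.
P = 1.441 / 1.443×10⁻⁵ = 99900 N.

P ≈ 99.9 kN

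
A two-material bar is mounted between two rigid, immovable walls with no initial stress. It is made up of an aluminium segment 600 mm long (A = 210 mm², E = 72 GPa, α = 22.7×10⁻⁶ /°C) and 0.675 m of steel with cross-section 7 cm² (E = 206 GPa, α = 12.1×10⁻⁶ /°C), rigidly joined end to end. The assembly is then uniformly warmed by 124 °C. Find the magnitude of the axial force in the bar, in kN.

P ≈ 60.9 kN (compressive)

Free thermal expansion of the whole bar: Σ αᵢΔT Lᵢ = 22.7×10⁻⁶×124×600 + 12.1×10⁻⁶×124×675 = 2.702 mm.
The rigid supports impose zero overall length change; the single axial force P common to all segments must satisfy P Σ Lᵢ/(AᵢEᵢ) = δ_free.
Σ Lᵢ/(AᵢEᵢ) = 600/(210×72×10³) + 675/(700×206×10³) = 4.436×10⁻⁵ mm/N.
So P = 2.702 / 4.436×10⁻⁵ = 60.9 kN, compressive.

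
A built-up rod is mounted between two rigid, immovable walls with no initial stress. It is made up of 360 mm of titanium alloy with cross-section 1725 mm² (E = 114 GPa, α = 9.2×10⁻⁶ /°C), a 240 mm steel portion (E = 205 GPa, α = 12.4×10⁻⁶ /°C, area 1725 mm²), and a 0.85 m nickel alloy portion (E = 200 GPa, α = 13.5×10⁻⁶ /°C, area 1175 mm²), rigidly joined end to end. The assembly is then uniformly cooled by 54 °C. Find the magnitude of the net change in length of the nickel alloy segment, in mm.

Free thermal contraction of the whole bar: Σ αᵢΔT Lᵢ = 9.2×10⁻⁶×54×360 + 12.4×10⁻⁶×54×240 + 13.5×10⁻⁶×54×850 = 0.9592 mm.
The rigid supports impose zero overall length change; the single axial force P common to all segments must satisfy P Σ Lᵢ/(AᵢEᵢ) = δ_free.
Σ Lᵢ/(AᵢEᵢ) = 360/(1725×114×10³) + 240/(1725×205×10³) + 850/(1175×200×10³) = 6.126×10⁻⁶ mm/N.
So P = 0.9592 / 6.126×10⁻⁶ = 156.6 kN, tensile.
For the nickel alloy segment, free thermal change = 13.5×10⁻⁶×54×850 = 0.6196 mm and elastic change from P = 156600×850/(1175×200×10³) = 0.5663 mm; these oppose, so the net change is 0.0533 mm (segment shortens).

|ΔL| ≈ 0.0533 mm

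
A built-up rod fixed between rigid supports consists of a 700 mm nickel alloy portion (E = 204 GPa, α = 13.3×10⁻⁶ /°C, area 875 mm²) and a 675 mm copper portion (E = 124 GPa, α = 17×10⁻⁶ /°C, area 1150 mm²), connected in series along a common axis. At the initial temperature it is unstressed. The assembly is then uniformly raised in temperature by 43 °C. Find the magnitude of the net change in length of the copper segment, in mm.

|ΔL| ≈ 0.00463 mm

With the walls removed the bar would change length by δ_free = Σ αᵢΔT Lᵢ = 13.3×10⁻⁶×43×700 + 17×10⁻⁶×43×675 = 0.8938 mm.
Since the ends are fixed, an axial force P builds up, equal in every segment, with P · Σ Lᵢ/(AᵢEᵢ) = δ_free.
The series flexibility is Σ Lᵢ/(AᵢEᵢ) = 700/(875×204×10³) + 675/(1150×124×10³) = 8.655×10⁻⁶ mm/N.
So P = 0.8938 / 8.655×10⁻⁶ = 103.3 kN, compressive.
For the copper segment, free thermal change = 17×10⁻⁶×43×675 = 0.4934 mm and elastic change from P = 103300×675/(1150×124×10³) = 0.4888 mm; these oppose, so the net change is 0.00463 mm (segment lengthens).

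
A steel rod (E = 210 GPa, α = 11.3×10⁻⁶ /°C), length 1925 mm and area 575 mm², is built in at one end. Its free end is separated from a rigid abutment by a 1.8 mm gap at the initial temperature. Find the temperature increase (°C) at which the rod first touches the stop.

ΔT ≈ 82.7 °C

The gap closes when αΔT L = 1.8 mm, since the rod is still unstressed at that instant.
So ΔT = g/(αL) = 1.8/(11.3×10⁻⁶ × 1925) = 82.75 °C.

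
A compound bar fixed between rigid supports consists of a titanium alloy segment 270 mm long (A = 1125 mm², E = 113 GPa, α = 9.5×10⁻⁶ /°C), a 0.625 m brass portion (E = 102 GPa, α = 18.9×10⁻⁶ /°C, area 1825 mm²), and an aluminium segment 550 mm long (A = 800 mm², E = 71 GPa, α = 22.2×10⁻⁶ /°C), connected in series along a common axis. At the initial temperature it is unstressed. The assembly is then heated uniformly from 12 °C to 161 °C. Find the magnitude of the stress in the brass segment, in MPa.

With the walls removed the bar would change length by δ_free = Σ αᵢΔT Lᵢ = 9.5×10⁻⁶×149×270 + 18.9×10⁻⁶×149×625 + 22.2×10⁻⁶×149×550 = 3.962 mm.
The walls prevent any net length change, so an axial force P (same in every segment) develops. Compatibility: P · Σ Lᵢ/(AᵢEᵢ) = δ_free.
The series flexibility is Σ Lᵢ/(AᵢEᵢ) = 270/(1125×113×10³) + 625/(1825×102×10³) + 550/(800×71×10³) = 1.516×10⁻⁵ mm/N.
Hence P = δ_free / Σ(L/AE) = 3.962/1.516×10⁻⁵ = 261.2 kN (compressive).
σ_{brass} = P / A = 261200 / 1825 = 143.1 MPa.

σ ≈ 143 MPa (compressive)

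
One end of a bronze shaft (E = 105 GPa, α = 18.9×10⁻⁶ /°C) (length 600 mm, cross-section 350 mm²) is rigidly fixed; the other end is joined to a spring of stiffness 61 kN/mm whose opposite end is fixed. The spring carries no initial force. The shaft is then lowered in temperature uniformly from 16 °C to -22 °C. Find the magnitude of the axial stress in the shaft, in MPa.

σ ≈ 37.6 MPa (tensile)

Free thermal contraction: δ_free = αΔT L = 18.9×10⁻⁶ × 38 × 600 = 0.4309 mm.
With a force P in the spring, the elastic change of the shaft is PL/(AE) and that of the spring is P/k; compatibility requires their sum to equal δ_free.
P [ L/(AE) + 1/k ] = δ_free → P [ 600/(350×105×10³) + 1/(61×10³) ] = 0.4309.
P = 0.4309 / 3.272×10⁻⁵ = 13170 N.
σ = P/A = 13170/350 = 37.63 MPa.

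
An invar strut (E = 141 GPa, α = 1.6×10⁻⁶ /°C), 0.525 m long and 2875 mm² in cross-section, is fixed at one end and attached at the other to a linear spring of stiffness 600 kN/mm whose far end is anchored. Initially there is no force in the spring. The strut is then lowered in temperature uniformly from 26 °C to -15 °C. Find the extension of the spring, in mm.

δ ≈ 0.0194 mm

Free thermal contraction: δ_free = αΔT L = 1.6×10⁻⁶ × 41 × 525 = 0.03444 mm.
Let P be the tensile force in the spring. The strut extends elastically by PL/(AE) and the spring stretches by P/k; together these equal δ_free.
P [ L/(AE) + 1/k ] = δ_free → P [ 525/(2875×141×10³) + 1/(600×10³) ] = 0.03444.
P = 0.03444 / 2.962×10⁻⁶ = 11630 N.
Spring extension = P/k = 11630/(600×10³) = 0.01938 mm.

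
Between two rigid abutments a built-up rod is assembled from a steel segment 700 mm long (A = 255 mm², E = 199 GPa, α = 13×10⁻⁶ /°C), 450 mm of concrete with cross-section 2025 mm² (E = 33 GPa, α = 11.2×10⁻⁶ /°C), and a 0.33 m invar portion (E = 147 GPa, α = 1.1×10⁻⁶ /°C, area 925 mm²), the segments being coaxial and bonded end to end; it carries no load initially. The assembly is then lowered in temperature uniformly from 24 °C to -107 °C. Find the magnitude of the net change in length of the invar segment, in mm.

Free thermal contraction of the whole bar: Σ αᵢΔT Lᵢ = 13×10⁻⁶×131×700 + 11.2×10⁻⁶×131×450 + 1.1×10⁻⁶×131×330 = 1.9 mm.
The walls prevent any net length change, so an axial force P (same in every segment) develops. Compatibility: P · Σ Lᵢ/(AᵢEᵢ) = δ_free.
Σ Lᵢ/(AᵢEᵢ) = 700/(255×199×10³) + 450/(2025×33×10³) + 330/(925×147×10³) = 2.296×10⁻⁵ mm/N.
Hence P = δ_free / Σ(L/AE) = 1.9/2.296×10⁻⁵ = 82.76 kN (tensile).
For the invar segment, free thermal change = 1.1×10⁻⁶×131×330 = 0.04755 mm and elastic change from P = 82760×330/(925×147×10³) = 0.2009 mm; these oppose, so the net change is 0.153 mm (segment lengthens).

|ΔL| ≈ 0.153 mm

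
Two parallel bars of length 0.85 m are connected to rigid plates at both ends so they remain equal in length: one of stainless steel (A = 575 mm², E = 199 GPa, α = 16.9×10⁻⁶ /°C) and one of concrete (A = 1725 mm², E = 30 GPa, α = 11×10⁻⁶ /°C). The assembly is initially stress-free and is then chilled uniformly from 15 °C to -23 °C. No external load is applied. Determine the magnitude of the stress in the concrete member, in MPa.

σ ≈ 4.63 MPa (compressive)

Equilibrium of a rigid end plate with no external load gives equal and opposite internal forces ±P in the two members. Since α_{stainless steel} > α_{concrete}, cooling drives the stainless steel into tension and the concrete into compression.
Setting the final lengths equal and cancelling L: (α₁ − α₂)ΔT = P/(A₁E₁) + P/(A₂E₂).
|α₁ − α₂|·ΔT = 5.9×10⁻⁶ × 38 = 0.0002242.
1/(A₁E₁) + 1/(A₂E₂) = 1/(575×199×10³) + 1/(1725×30×10³) = 2.806×10⁻⁸ N⁻¹.
So P = 0.0002242 / 2.806×10⁻⁸ = 7.989 kN.
σ_{concrete} = P/A₂ = 7989/1725 = 4.631 MPa, compressive.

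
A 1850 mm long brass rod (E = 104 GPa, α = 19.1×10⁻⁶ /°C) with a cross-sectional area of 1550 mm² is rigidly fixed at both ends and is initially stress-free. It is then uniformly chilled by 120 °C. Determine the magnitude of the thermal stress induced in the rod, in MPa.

The supports are rigid, so the total axial strain is zero. The restrained thermal strain is ε = αΔT = 19.1×10⁻⁶ × 120 = 2292×10⁻⁶.
σ = EαΔT = 104×10³ × 19.1×10⁻⁶ × 120 = 238.4 MPa (tensile; the rod is trying to contract).

σ ≈ 238 MPa (tensile)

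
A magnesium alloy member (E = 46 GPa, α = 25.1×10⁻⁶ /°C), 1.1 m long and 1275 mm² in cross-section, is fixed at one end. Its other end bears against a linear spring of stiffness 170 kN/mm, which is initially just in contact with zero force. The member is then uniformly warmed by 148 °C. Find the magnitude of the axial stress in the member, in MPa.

σ ≈ 130 MPa (compressive)

The unrestrained thermal change is αΔT L = 25.1×10⁻⁶ × 148 × 1100 = 4.086 mm.
With a force P in the spring, the elastic change of the member is PL/(AE) and that of the spring is P/k; compatibility requires their sum to equal δ_free.
P [ L/(AE) + 1/k ] = δ_free → P [ 1100/(1275×46×10³) + 1/(170×10³) ] = 4.086.
P = 4.086 / 2.464×10⁻⁵ = 165900 N.
σ = P/A = 165900/1275 = 130.1 MPa.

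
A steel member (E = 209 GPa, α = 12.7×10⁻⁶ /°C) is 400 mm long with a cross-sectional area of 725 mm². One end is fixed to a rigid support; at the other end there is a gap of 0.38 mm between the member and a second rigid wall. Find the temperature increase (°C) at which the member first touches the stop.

Contact occurs when the free expansion equals the gap: αΔT L = 0.38 mm.
So ΔT = g/(αL) = 0.38/(12.7×10⁻⁶ × 400) = 74.8 °C.

ΔT ≈ 74.8 °C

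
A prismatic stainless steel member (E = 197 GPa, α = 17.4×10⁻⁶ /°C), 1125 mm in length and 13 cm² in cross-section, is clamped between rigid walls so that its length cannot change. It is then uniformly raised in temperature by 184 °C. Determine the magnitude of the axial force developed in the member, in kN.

With zero net strain, σ = E·αΔT = 197 GPa × 17.4×10⁻⁶ × 184 = 630.7 MPa.
Axial force P = σA = 630.7 × 1300 = 819900 N = 819.9 kN, compressive.

P ≈ 820 kN (compressive)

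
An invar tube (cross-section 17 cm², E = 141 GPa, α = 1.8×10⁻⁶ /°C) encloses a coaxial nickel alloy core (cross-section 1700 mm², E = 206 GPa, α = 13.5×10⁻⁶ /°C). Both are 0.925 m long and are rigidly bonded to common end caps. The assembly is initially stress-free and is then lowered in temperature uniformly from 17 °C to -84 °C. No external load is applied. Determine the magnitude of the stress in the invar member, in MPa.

σ ≈ 98.9 MPa (compressive)

The nickel alloy has the larger α, so on cooling it would change length more than the invar if both were free. The rigid plates force a common final length, so the nickel alloy is put into tension and the invar into compression, with equal and opposite forces P (no external load).
Equating the net (thermal + elastic) strains gives |α₁ − α₂|·ΔT = P·[1/(A₁E₁) + 1/(A₂E₂)].
|α₁ − α₂|·ΔT = 11.7×10⁻⁶ × 101 = 0.001182.
1/(A₁E₁) + 1/(A₂E₂) = 1/(1700×141×10³) + 1/(1700×206×10³) = 7.027×10⁻⁹ N⁻¹.
So P = 0.001182 / 7.027×10⁻⁹ = 168.2 kN.
σ_{invar} = P/A₁ = 168200/1700 = 98.92 MPa, compressive.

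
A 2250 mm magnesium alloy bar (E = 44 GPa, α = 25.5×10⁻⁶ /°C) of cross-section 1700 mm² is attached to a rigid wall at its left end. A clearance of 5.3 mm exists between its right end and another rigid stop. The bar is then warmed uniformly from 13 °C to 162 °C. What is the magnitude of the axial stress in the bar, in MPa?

σ ≈ 63.5 MPa (compressive)

If the wall were absent the bar would grow by αΔT L = 25.5×10⁻⁶ × 149 × 2250 = 8.549 mm.
This exceeds the 5.3 mm gap, so the wall pushes back. The portion of expansion that must be recovered elastically is δ_free − gap = 8.549 − 5.3 = 3.249 mm.
So σ = E(δ_free − g)/L = 44×10³ × 3.249/2250 = 63.53 MPa.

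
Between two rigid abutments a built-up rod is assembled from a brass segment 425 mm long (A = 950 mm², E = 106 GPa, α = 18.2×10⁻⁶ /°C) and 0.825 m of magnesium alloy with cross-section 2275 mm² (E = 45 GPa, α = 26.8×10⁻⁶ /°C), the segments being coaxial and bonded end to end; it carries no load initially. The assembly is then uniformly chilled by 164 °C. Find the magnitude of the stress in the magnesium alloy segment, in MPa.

With the walls removed the bar would change length by δ_free = Σ αᵢΔT Lᵢ = 18.2×10⁻⁶×164×425 + 26.8×10⁻⁶×164×825 = 4.895 mm.
Since the ends are fixed, an axial force P builds up, equal in every segment, with P · Σ Lᵢ/(AᵢEᵢ) = δ_free.
The series flexibility is Σ Lᵢ/(AᵢEᵢ) = 425/(950×106×10³) + 825/(2275×45×10³) = 1.228×10⁻⁵ mm/N.
So P = 4.895 / 1.228×10⁻⁵ = 398.6 kN, tensile.
σ_{magnesium alloy} = P / A = 398600 / 2275 = 175.2 MPa.

σ ≈ 175 MPa (tensile)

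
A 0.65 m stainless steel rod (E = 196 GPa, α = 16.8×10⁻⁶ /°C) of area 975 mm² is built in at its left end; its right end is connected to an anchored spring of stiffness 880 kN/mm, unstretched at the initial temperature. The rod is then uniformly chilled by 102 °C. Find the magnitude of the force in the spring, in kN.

Free thermal contraction: δ_free = αΔT L = 16.8×10⁻⁶ × 102 × 650 = 1.114 mm.
With a force P in the spring, the elastic change of the rod is PL/(AE) and that of the spring is P/k; compatibility requires their sum to equal δ_free.
So P = δ_free / [L/(AE) + 1/k] = 1.114 / [ 650/(975×196×10³) + 1/(880×10³) ].
P = 1.114 / 4.538×10⁻⁶ = 245500 N.

P ≈ 245 kN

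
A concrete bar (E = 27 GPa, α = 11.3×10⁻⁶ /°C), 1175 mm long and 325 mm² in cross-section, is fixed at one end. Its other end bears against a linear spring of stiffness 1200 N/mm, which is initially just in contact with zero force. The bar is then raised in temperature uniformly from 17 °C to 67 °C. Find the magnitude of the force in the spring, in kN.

P ≈ 0.686 kN

If the spring were absent the bar would lengthen by αΔT L = 11.3×10⁻⁶ × 50 × 1175 = 0.6639 mm.
Let P be the compressive force at the spring. The bar shortens elastically by PL/(AE) and the spring compresses by P/k; together these equal δ_free.
P [ L/(AE) + 1/k ] = δ_free → P [ 1175/(325×27×10³) + 1/(1200) ] = 0.6639.
P = 0.6639 / 0.0009672 = 686.4 N.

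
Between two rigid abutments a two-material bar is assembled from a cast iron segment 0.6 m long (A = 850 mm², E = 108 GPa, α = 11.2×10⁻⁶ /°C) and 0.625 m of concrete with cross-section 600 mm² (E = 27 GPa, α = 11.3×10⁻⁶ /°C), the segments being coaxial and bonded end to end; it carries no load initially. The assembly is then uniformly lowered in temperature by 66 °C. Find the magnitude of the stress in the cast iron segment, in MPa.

σ ≈ 23.7 MPa (tensile)

With the walls removed the bar would change length by δ_free = Σ αᵢΔT Lᵢ = 11.2×10⁻⁶×66×600 + 11.3×10⁻⁶×66×625 = 0.9096 mm.
Since the ends are fixed, an axial force P builds up, equal in every segment, with P · Σ Lᵢ/(AᵢEᵢ) = δ_free.
The series flexibility is Σ Lᵢ/(AᵢEᵢ) = 600/(850×108×10³) + 625/(600×27×10³) = 4.512×10⁻⁵ mm/N.
P = 0.9096 / 4.512×10⁻⁵ = 20160 N = 20.16 kN, tensile.
σ_{cast iron} = P / A = 20160 / 850 = 23.72 MPa.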